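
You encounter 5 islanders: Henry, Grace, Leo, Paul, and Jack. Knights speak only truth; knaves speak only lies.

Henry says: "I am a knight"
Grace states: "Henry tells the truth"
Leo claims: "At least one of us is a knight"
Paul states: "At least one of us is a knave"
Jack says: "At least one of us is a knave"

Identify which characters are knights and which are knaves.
Henry is a knave.
Grace is a knave.
Leo is a knight.
Paul is a knight.
Jack is a knight.

Verification:
- Henry (knave) says "I am a knight" - this is FALSE (a lie) because Henry is a knave.
- Grace (knave) says "Henry tells the truth" - this is FALSE (a lie) because Henry is a knave.
- Leo (knight) says "At least one of us is a knight" - this is TRUE because Leo, Paul, and Jack are knights.
- Paul (knight) says "At least one of us is a knave" - this is TRUE because Henry and Grace are knaves.
- Jack (knight) says "At least one of us is a knave" - this is TRUE because Henry and Grace are knaves.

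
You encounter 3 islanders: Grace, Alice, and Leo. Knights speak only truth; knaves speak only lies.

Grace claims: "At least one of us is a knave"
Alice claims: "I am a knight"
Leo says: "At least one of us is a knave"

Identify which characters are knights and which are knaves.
Grace is a knight.
Alice is a knave.
Leo is a knight.

Verification:
- Grace (knight) says "At least one of us is a knave" - this is TRUE because Alice is a knave.
- Alice (knave) says "I am a knight" - this is FALSE (a lie) because Alice is a knave.
- Leo (knight) says "At least one of us is a knave" - this is TRUE because Alice is a knave.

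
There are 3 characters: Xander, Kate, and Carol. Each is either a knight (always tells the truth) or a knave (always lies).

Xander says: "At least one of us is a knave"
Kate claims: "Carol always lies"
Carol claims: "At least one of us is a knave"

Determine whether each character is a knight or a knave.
Xander is a knight.
Kate is a knave.
Carol is a knight.

Verification:
- Xander (knight) says "At least one of us is a knave" - this is TRUE because Kate is a knave.
- Kate (knave) says "Carol always lies" - this is FALSE (a lie) because Carol is a knight.
- Carol (knight) says "At least one of us is a knave" - this is TRUE because Kate is a knave.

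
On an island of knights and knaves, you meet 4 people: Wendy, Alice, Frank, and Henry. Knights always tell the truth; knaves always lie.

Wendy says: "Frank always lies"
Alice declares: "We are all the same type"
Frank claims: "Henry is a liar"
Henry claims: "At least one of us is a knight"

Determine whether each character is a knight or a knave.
Wendy is a knight.
Alice is a knave.
Frank is a knave.
Henry is a knight.

Verification:
- Wendy (knight) says "Frank always lies" - this is TRUE because Frank is a knave.
- Alice (knave) says "We are all the same type" - this is FALSE (a lie) because Wendy and Henry are knights and Alice and Frank are knaves.
- Frank (knave) says "Henry is a liar" - this is FALSE (a lie) because Henry is a knight.
- Henry (knight) says "At least one of us is a knight" - this is TRUE because Wendy and Henry are knights.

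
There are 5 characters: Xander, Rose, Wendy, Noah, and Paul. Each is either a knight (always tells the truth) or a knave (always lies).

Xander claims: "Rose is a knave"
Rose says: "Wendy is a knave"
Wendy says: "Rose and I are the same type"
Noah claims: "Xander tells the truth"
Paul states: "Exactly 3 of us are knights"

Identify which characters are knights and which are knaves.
Xander is a knave.
Rose is a knight.
Wendy is a knave.
Noah is a knave.
Paul is a knave.

Verification:
- Xander (knave) says "Rose is a knave" - this is FALSE (a lie) because Rose is a knight.
- Rose (knight) says "Wendy is a knave" - this is TRUE because Wendy is a knave.
- Wendy (knave) says "Rose and I are the same type" - this is FALSE (a lie) because Wendy is a knave and Rose is a knight.
- Noah (knave) says "Xander tells the truth" - this is FALSE (a lie) because Xander is a knave.
- Paul (knave) says "Exactly 3 of us are knights" - this is FALSE (a lie) because there are 1 knights.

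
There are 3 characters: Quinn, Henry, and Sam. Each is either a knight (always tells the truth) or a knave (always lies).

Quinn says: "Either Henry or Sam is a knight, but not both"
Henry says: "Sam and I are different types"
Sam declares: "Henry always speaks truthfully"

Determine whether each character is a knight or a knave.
Quinn is a knave.
Henry is a knave.
Sam is a knave.

Verification:
- Quinn (knave) says "Either Henry or Sam is a knight, but not both" - this is FALSE (a lie) because Henry is a knave and Sam is a knave.
- Henry (knave) says "Sam and I are different types" - this is FALSE (a lie) because Henry is a knave and Sam is a knave.
- Sam (knave) says "Henry always speaks truthfully" - this is FALSE (a lie) because Henry is a knave.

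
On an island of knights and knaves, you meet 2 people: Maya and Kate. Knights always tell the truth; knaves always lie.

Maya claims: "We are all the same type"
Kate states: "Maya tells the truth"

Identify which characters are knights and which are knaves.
Maya is a knight.
Kate is a knight.

Verification:
- Maya (knight) says "We are all the same type" - this is TRUE because Maya and Kate are knights.
- Kate (knight) says "Maya tells the truth" - this is TRUE because Maya is a knight.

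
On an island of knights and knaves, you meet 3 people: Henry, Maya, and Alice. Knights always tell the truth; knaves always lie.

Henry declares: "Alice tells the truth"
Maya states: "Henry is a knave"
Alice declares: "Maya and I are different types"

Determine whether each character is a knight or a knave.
Henry is a knight.
Maya is a knave.
Alice is a knight.

Verification:
- Henry (knight) says "Alice tells the truth" - this is TRUE because Alice is a knight.
- Maya (knave) says "Henry is a knave" - this is FALSE (a lie) because Henry is a knight.
- Alice (knight) says "Maya and I are different types" - this is TRUE because Alice is a knight and Maya is a knave.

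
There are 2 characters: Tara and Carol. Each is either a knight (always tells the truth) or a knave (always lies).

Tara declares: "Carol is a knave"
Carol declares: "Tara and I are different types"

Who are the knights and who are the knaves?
Tara is a knave.
Carol is a knight.

Verification:
- Tara (knave) says "Carol is a knave" - this is FALSE (a lie) because Carol is a knight.
- Carol (knight) says "Tara and I are different types" - this is TRUE because Carol is a knight and Tara is a knave.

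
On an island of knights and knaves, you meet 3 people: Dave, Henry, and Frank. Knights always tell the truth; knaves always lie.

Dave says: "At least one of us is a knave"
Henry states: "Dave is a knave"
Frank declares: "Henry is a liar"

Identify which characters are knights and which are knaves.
Dave is a knight.
Henry is a knave.
Frank is a knight.

Verification:
- Dave (knight) says "At least one of us is a knave" - this is TRUE because Henry is a knave.
- Henry (knave) says "Dave is a knave" - this is FALSE (a lie) because Dave is a knight.
- Frank (knight) says "Henry is a liar" - this is TRUE because Henry is a knave.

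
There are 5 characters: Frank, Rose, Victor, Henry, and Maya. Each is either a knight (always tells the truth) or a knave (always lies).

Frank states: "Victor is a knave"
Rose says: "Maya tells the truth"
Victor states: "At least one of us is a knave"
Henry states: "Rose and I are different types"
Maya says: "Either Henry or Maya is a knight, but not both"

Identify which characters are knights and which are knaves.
Frank is a knave.
Rose is a knave.
Victor is a knight.
Henry is a knave.
Maya is a knave.

Verification:
- Frank (knave) says "Victor is a knave" - this is FALSE (a lie) because Victor is a knight.
- Rose (knave) says "Maya tells the truth" - this is FALSE (a lie) because Maya is a knave.
- Victor (knight) says "At least one of us is a knave" - this is TRUE because Frank, Rose, Henry, and Maya are knaves.
- Henry (knave) says "Rose and I are different types" - this is FALSE (a lie) because Henry is a knave and Rose is a knave.
- Maya (knave) says "Either Henry or Maya is a knight, but not both" - this is FALSE (a lie) because Henry is a knave and Maya is a knave.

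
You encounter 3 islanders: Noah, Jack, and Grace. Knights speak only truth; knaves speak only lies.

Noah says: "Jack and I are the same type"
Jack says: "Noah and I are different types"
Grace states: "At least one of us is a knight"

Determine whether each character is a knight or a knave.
Noah is a knave.
Jack is a knight.
Grace is a knight.

Verification:
- Noah (knave) says "Jack and I are the same type" - this is FALSE (a lie) because Noah is a knave and Jack is a knight.
- Jack (knight) says "Noah and I are different types" - this is TRUE because Jack is a knight and Noah is a knave.
- Grace (knight) says "At least one of us is a knight" - this is TRUE because Jack and Grace are knights.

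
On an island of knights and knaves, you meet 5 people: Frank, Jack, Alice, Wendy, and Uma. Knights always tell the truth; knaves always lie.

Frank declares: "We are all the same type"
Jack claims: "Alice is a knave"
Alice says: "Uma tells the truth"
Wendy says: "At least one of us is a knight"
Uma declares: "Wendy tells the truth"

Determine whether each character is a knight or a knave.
Frank is a knave.
Jack is a knave.
Alice is a knight.
Wendy is a knight.
Uma is a knight.

Verification:
- Frank (knave) says "We are all the same type" - this is FALSE (a lie) because Alice, Wendy, and Uma are knights and Frank and Jack are knaves.
- Jack (knave) says "Alice is a knave" - this is FALSE (a lie) because Alice is a knight.
- Alice (knight) says "Uma tells the truth" - this is TRUE because Uma is a knight.
- Wendy (knight) says "At least one of us is a knight" - this is TRUE because Alice, Wendy, and Uma are knights.
- Uma (knight) says "Wendy tells the truth" - this is TRUE because Wendy is a knight.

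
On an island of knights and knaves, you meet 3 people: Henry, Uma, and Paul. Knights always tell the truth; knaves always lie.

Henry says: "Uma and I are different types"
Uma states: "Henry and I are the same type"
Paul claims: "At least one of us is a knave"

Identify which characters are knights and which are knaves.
Henry is a knight.
Uma is a knave.
Paul is a knight.

Verification:
- Henry (knight) says "Uma and I are different types" - this is TRUE because Henry is a knight and Uma is a knave.
- Uma (knave) says "Henry and I are the same type" - this is FALSE (a lie) because Uma is a knave and Henry is a knight.
- Paul (knight) says "At least one of us is a knave" - this is TRUE because Uma is a knave.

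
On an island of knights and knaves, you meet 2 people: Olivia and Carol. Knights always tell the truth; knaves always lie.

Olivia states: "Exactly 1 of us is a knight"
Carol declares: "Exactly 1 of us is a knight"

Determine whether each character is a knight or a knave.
Olivia is a knave.
Carol is a knave.

Verification:
- Olivia (knave) says "Exactly 1 of us is a knight" - this is FALSE (a lie) because there are 0 knights.
- Carol (knave) says "Exactly 1 of us is a knight" - this is FALSE (a lie) because there are 0 knights.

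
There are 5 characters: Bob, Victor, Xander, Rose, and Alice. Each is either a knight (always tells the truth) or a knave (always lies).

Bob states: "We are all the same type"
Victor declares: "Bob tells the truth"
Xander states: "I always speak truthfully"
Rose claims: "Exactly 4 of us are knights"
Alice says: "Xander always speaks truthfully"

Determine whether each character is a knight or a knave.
Bob is a knave.
Victor is a knave.
Xander is a knight.
Rose is a knave.
Alice is a knight.

Verification:
- Bob (knave) says "We are all the same type" - this is FALSE (a lie) because Xander and Alice are knights and Bob, Victor, and Rose are knaves.
- Victor (knave) says "Bob tells the truth" - this is FALSE (a lie) because Bob is a knave.
- Xander (knight) says "I always speak truthfully" - this is TRUE because Xander is a knight.
- Rose (knave) says "Exactly 4 of us are knights" - this is FALSE (a lie) because there are 2 knights.
- Alice (knight) says "Xander always speaks truthfully" - this is TRUE because Xander is a knight.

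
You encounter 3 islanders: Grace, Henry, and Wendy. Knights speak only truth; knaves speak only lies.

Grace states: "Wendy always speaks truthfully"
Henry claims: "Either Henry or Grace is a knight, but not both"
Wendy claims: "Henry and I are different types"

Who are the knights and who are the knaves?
Grace is a knave.
Henry is a knave.
Wendy is a knave.

Verification:
- Grace (knave) says "Wendy always speaks truthfully" - this is FALSE (a lie) because Wendy is a knave.
- Henry (knave) says "Either Henry or Grace is a knight, but not both" - this is FALSE (a lie) because Henry is a knave and Grace is a knave.
- Wendy (knave) says "Henry and I are different types" - this is FALSE (a lie) because Wendy is a knave and Henry is a knave.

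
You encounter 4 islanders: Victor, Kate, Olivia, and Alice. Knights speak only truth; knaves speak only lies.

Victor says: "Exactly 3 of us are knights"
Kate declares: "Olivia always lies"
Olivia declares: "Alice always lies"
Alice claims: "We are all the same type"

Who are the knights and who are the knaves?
Victor is a knave.
Kate is a knave.
Olivia is a knight.
Alice is a knave.

Verification:
- Victor (knave) says "Exactly 3 of us are knights" - this is FALSE (a lie) because there are 1 knights.
- Kate (knave) says "Olivia always lies" - this is FALSE (a lie) because Olivia is a knight.
- Olivia (knight) says "Alice always lies" - this is TRUE because Alice is a knave.
- Alice (knave) says "We are all the same type" - this is FALSE (a lie) because Olivia is a knight and Victor, Kate, and Alice are knaves.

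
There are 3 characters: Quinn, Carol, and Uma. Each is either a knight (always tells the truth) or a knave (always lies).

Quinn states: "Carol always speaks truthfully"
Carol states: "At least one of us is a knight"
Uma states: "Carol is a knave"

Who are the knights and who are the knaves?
Quinn is a knight.
Carol is a knight.
Uma is a knave.

Verification:
- Quinn (knight) says "Carol always speaks truthfully" - this is TRUE because Carol is a knight.
- Carol (knight) says "At least one of us is a knight" - this is TRUE because Quinn and Carol are knights.
- Uma (knave) says "Carol is a knave" - this is FALSE (a lie) because Carol is a knight.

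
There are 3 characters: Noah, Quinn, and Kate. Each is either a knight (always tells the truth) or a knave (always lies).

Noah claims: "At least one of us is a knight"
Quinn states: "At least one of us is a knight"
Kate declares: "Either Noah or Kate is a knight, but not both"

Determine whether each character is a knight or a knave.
Noah is a knave.
Quinn is a knave.
Kate is a knave.

Verification:
- Noah (knave) says "At least one of us is a knight" - this is FALSE (a lie) because no one is a knight.
- Quinn (knave) says "At least one of us is a knight" - this is FALSE (a lie) because no one is a knight.
- Kate (knave) says "Either Noah or Kate is a knight, but not both" - this is FALSE (a lie) because Noah is a knave and Kate is a knave.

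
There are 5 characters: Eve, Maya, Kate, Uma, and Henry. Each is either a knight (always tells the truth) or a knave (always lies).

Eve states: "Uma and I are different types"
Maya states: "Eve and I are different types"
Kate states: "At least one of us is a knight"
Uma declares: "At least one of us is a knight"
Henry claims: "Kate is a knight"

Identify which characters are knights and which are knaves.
Eve is a knave.
Maya is a knave.
Kate is a knave.
Uma is a knave.
Henry is a knave.

Verification:
- Eve (knave) says "Uma and I are different types" - this is FALSE (a lie) because Eve is a knave and Uma is a knave.
- Maya (knave) says "Eve and I are different types" - this is FALSE (a lie) because Maya is a knave and Eve is a knave.
- Kate (knave) says "At least one of us is a knight" - this is FALSE (a lie) because no one is a knight.
- Uma (knave) says "At least one of us is a knight" - this is FALSE (a lie) because no one is a knight.
- Henry (knave) says "Kate is a knight" - this is FALSE (a lie) because Kate is a knave.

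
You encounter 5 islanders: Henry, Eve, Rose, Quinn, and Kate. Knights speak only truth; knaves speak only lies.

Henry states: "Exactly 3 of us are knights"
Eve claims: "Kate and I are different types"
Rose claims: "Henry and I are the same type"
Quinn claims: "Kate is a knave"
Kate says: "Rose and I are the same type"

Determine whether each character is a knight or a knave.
Henry is a knight.
Eve is a knave.
Rose is a knight.
Quinn is a knight.
Kate is a knave.

Verification:
- Henry (knight) says "Exactly 3 of us are knights" - this is TRUE because there are 3 knights.
- Eve (knave) says "Kate and I are different types" - this is FALSE (a lie) because Eve is a knave and Kate is a knave.
- Rose (knight) says "Henry and I are the same type" - this is TRUE because Rose is a knight and Henry is a knight.
- Quinn (knight) says "Kate is a knave" - this is TRUE because Kate is a knave.
- Kate (knave) says "Rose and I are the same type" - this is FALSE (a lie) because Kate is a knave and Rose is a knight.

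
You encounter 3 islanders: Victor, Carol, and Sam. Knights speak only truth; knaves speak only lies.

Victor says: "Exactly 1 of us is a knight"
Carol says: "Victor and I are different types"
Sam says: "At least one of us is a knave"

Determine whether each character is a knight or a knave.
Victor is a knave.
Carol is a knight.
Sam is a knight.

Verification:
- Victor (knave) says "Exactly 1 of us is a knight" - this is FALSE (a lie) because there are 2 knights.
- Carol (knight) says "Victor and I are different types" - this is TRUE because Carol is a knight and Victor is a knave.
- Sam (knight) says "At least one of us is a knave" - this is TRUE because Victor is a knave.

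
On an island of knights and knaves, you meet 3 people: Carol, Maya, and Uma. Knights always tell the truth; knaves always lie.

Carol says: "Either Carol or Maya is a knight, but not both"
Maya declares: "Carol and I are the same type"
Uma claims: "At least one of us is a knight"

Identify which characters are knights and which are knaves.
Carol is a knight.
Maya is a knave.
Uma is a knight.

Verification:
- Carol (knight) says "Either Carol or Maya is a knight, but not both" - this is TRUE because Carol is a knight and Maya is a knave.
- Maya (knave) says "Carol and I are the same type" - this is FALSE (a lie) because Maya is a knave and Carol is a knight.
- Uma (knight) says "At least one of us is a knight" - this is TRUE because Carol and Uma are knights.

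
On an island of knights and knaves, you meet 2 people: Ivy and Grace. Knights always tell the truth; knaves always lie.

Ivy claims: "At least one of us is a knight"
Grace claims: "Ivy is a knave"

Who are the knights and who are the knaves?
Ivy is a knight.
Grace is a knave.

Verification:
- Ivy (knight) says "At least one of us is a knight" - this is TRUE because Ivy is a knight.
- Grace (knave) says "Ivy is a knave" - this is FALSE (a lie) because Ivy is a knight.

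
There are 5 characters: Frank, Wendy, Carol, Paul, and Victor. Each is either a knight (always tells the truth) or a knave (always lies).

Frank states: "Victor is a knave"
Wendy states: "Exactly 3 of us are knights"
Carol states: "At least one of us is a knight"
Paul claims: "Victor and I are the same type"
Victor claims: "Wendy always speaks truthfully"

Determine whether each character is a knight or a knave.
Frank is a knave.
Wendy is a knight.
Carol is a knight.
Paul is a knave.
Victor is a knight.

Verification:
- Frank (knave) says "Victor is a knave" - this is FALSE (a lie) because Victor is a knight.
- Wendy (knight) says "Exactly 3 of us are knights" - this is TRUE because there are 3 knights.
- Carol (knight) says "At least one of us is a knight" - this is TRUE because Wendy, Carol, and Victor are knights.
- Paul (knave) says "Victor and I are the same type" - this is FALSE (a lie) because Paul is a knave and Victor is a knight.
- Victor (knight) says "Wendy always speaks truthfully" - this is TRUE because Wendy is a knight.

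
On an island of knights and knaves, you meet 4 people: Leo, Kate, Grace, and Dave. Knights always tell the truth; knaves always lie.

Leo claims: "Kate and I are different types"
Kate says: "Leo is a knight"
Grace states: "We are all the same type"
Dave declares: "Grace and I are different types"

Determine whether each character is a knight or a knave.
Leo is a knave.
Kate is a knave.
Grace is a knave.
Dave is a knight.

Verification:
- Leo (knave) says "Kate and I are different types" - this is FALSE (a lie) because Leo is a knave and Kate is a knave.
- Kate (knave) says "Leo is a knight" - this is FALSE (a lie) because Leo is a knave.
- Grace (knave) says "We are all the same type" - this is FALSE (a lie) because Dave is a knight and Leo, Kate, and Grace are knaves.
- Dave (knight) says "Grace and I are different types" - this is TRUE because Dave is a knight and Grace is a knave.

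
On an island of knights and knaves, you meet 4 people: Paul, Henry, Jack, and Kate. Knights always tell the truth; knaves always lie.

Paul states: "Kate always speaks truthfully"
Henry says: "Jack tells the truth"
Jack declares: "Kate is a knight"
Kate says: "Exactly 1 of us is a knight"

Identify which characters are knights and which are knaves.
Paul is a knave.
Henry is a knave.
Jack is a knave.
Kate is a knave.

Verification:
- Paul (knave) says "Kate always speaks truthfully" - this is FALSE (a lie) because Kate is a knave.
- Henry (knave) says "Jack tells the truth" - this is FALSE (a lie) because Jack is a knave.
- Jack (knave) says "Kate is a knight" - this is FALSE (a lie) because Kate is a knave.
- Kate (knave) says "Exactly 1 of us is a knight" - this is FALSE (a lie) because there are 0 knights.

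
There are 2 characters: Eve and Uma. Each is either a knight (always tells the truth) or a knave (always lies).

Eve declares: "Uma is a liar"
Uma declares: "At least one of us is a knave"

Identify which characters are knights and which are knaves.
Eve is a knave.
Uma is a knight.

Verification:
- Eve (knave) says "Uma is a liar" - this is FALSE (a lie) because Uma is a knight.
- Uma (knight) says "At least one of us is a knave" - this is TRUE because Eve is a knave.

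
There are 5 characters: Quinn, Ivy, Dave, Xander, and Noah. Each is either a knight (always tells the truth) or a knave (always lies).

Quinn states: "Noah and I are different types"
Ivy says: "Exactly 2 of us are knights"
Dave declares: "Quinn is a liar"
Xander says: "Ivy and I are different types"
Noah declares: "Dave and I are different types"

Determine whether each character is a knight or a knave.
Quinn is a knight.
Ivy is a knave.
Dave is a knave.
Xander is a knave.
Noah is a knave.

Verification:
- Quinn (knight) says "Noah and I are different types" - this is TRUE because Quinn is a knight and Noah is a knave.
- Ivy (knave) says "Exactly 2 of us are knights" - this is FALSE (a lie) because there are 1 knights.
- Dave (knave) says "Quinn is a liar" - this is FALSE (a lie) because Quinn is a knight.
- Xander (knave) says "Ivy and I are different types" - this is FALSE (a lie) because Xander is a knave and Ivy is a knave.
- Noah (knave) says "Dave and I are different types" - this is FALSE (a lie) because Noah is a knave and Dave is a knave.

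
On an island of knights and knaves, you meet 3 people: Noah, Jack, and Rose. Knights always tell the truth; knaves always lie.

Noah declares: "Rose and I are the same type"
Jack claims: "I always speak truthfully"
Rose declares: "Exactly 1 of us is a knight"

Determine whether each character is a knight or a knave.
Noah is a knave.
Jack is a knave.
Rose is a knight.

Verification:
- Noah (knave) says "Rose and I are the same type" - this is FALSE (a lie) because Noah is a knave and Rose is a knight.
- Jack (knave) says "I always speak truthfully" - this is FALSE (a lie) because Jack is a knave.
- Rose (knight) says "Exactly 1 of us is a knight" - this is TRUE because there are 1 knights.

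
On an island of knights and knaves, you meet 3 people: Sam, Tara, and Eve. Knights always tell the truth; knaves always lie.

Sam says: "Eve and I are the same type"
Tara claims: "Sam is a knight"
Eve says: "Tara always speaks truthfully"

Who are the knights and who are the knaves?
Sam is a knight.
Tara is a knight.
Eve is a knight.

Verification:
- Sam (knight) says "Eve and I are the same type" - this is TRUE because Sam is a knight and Eve is a knight.
- Tara (knight) says "Sam is a knight" - this is TRUE because Sam is a knight.
- Eve (knight) says "Tara always speaks truthfully" - this is TRUE because Tara is a knight.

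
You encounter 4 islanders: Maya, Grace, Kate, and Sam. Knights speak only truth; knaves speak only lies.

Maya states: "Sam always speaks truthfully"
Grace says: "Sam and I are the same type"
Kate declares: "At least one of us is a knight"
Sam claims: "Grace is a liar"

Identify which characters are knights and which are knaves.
Maya is a knight.
Grace is a knave.
Kate is a knight.
Sam is a knight.

Verification:
- Maya (knight) says "Sam always speaks truthfully" - this is TRUE because Sam is a knight.
- Grace (knave) says "Sam and I are the same type" - this is FALSE (a lie) because Grace is a knave and Sam is a knight.
- Kate (knight) says "At least one of us is a knight" - this is TRUE because Maya, Kate, and Sam are knights.
- Sam (knight) says "Grace is a liar" - this is TRUE because Grace is a knave.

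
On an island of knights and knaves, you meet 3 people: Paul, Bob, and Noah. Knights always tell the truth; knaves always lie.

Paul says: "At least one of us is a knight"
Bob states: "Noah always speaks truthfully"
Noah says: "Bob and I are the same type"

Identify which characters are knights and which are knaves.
Paul is a knight.
Bob is a knight.
Noah is a knight.

Verification:
- Paul (knight) says "At least one of us is a knight" - this is TRUE because Paul, Bob, and Noah are knights.
- Bob (knight) says "Noah always speaks truthfully" - this is TRUE because Noah is a knight.
- Noah (knight) says "Bob and I are the same type" - this is TRUE because Noah is a knight and Bob is a knight.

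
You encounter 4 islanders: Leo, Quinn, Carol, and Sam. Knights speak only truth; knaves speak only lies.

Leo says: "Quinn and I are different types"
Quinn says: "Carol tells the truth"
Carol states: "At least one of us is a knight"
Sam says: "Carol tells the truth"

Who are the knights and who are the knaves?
Leo is a knave.
Quinn is a knave.
Carol is a knave.
Sam is a knave.

Verification:
- Leo (knave) says "Quinn and I are different types" - this is FALSE (a lie) because Leo is a knave and Quinn is a knave.
- Quinn (knave) says "Carol tells the truth" - this is FALSE (a lie) because Carol is a knave.
- Carol (knave) says "At least one of us is a knight" - this is FALSE (a lie) because no one is a knight.
- Sam (knave) says "Carol tells the truth" - this is FALSE (a lie) because Carol is a knave.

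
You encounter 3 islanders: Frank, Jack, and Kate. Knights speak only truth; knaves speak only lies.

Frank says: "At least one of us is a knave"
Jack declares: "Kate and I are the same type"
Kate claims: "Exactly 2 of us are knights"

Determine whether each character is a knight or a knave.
Frank is a knight.
Jack is a knave.
Kate is a knight.

Verification:
- Frank (knight) says "At least one of us is a knave" - this is TRUE because Jack is a knave.
- Jack (knave) says "Kate and I are the same type" - this is FALSE (a lie) because Jack is a knave and Kate is a knight.
- Kate (knight) says "Exactly 2 of us are knights" - this is TRUE because there are 2 knights.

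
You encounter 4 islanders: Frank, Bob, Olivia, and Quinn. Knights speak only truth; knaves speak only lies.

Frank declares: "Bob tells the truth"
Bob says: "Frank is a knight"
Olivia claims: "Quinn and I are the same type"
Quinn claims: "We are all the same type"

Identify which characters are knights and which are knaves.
Frank is a knight.
Bob is a knight.
Olivia is a knight.
Quinn is a knight.

Verification:
- Frank (knight) says "Bob tells the truth" - this is TRUE because Bob is a knight.
- Bob (knight) says "Frank is a knight" - this is TRUE because Frank is a knight.
- Olivia (knight) says "Quinn and I are the same type" - this is TRUE because Olivia is a knight and Quinn is a knight.
- Quinn (knight) says "We are all the same type" - this is TRUE because Frank, Bob, Olivia, and Quinn are knights.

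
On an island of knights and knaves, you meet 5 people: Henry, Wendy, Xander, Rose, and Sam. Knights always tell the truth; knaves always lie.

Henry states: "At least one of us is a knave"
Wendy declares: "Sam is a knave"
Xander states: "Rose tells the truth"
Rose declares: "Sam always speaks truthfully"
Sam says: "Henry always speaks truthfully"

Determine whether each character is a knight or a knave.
Henry is a knight.
Wendy is a knave.
Xander is a knight.
Rose is a knight.
Sam is a knight.

Verification:
- Henry (knight) says "At least one of us is a knave" - this is TRUE because Wendy is a knave.
- Wendy (knave) says "Sam is a knave" - this is FALSE (a lie) because Sam is a knight.
- Xander (knight) says "Rose tells the truth" - this is TRUE because Rose is a knight.
- Rose (knight) says "Sam always speaks truthfully" - this is TRUE because Sam is a knight.
- Sam (knight) says "Henry always speaks truthfully" - this is TRUE because Henry is a knight.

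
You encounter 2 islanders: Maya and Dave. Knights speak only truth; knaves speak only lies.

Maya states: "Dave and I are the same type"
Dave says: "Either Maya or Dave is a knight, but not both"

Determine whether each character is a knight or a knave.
Maya is a knave.
Dave is a knight.

Verification:
- Maya (knave) says "Dave and I are the same type" - this is FALSE (a lie) because Maya is a knave and Dave is a knight.
- Dave (knight) says "Either Maya or Dave is a knight, but not both" - this is TRUE because Maya is a knave and Dave is a knight.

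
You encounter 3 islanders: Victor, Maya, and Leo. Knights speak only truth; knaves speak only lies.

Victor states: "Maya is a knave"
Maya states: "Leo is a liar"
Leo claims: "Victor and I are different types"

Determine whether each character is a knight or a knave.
Victor is a knave.
Maya is a knight.
Leo is a knave.

Verification:
- Victor (knave) says "Maya is a knave" - this is FALSE (a lie) because Maya is a knight.
- Maya (knight) says "Leo is a liar" - this is TRUE because Leo is a knave.
- Leo (knave) says "Victor and I are different types" - this is FALSE (a lie) because Leo is a knave and Victor is a knave.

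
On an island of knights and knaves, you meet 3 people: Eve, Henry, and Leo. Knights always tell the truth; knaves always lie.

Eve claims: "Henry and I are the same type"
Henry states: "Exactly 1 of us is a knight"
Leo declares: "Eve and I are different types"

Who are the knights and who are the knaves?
Eve is a knave.
Henry is a knight.
Leo is a knave.

Verification:
- Eve (knave) says "Henry and I are the same type" - this is FALSE (a lie) because Eve is a knave and Henry is a knight.
- Henry (knight) says "Exactly 1 of us is a knight" - this is TRUE because there are 1 knights.
- Leo (knave) says "Eve and I are different types" - this is FALSE (a lie) because Leo is a knave and Eve is a knave.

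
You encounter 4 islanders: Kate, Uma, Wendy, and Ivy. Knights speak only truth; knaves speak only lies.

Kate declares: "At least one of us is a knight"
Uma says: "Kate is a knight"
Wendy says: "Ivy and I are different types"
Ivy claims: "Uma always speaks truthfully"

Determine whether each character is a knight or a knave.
Kate is a knave.
Uma is a knave.
Wendy is a knave.
Ivy is a knave.

Verification:
- Kate (knave) says "At least one of us is a knight" - this is FALSE (a lie) because no one is a knight.
- Uma (knave) says "Kate is a knight" - this is FALSE (a lie) because Kate is a knave.
- Wendy (knave) says "Ivy and I are different types" - this is FALSE (a lie) because Wendy is a knave and Ivy is a knave.
- Ivy (knave) says "Uma always speaks truthfully" - this is FALSE (a lie) because Uma is a knave.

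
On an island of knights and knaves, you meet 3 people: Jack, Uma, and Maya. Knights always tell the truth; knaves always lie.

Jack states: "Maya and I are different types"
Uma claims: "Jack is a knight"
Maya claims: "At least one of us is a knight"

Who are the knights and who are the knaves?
Jack is a knave.
Uma is a knave.
Maya is a knave.

Verification:
- Jack (knave) says "Maya and I are different types" - this is FALSE (a lie) because Jack is a knave and Maya is a knave.
- Uma (knave) says "Jack is a knight" - this is FALSE (a lie) because Jack is a knave.
- Maya (knave) says "At least one of us is a knight" - this is FALSE (a lie) because no one is a knight.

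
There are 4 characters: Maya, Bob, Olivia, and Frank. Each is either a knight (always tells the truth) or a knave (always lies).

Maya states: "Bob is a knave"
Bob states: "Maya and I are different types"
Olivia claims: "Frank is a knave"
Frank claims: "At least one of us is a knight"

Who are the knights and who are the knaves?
Maya is a knave.
Bob is a knight.
Olivia is a knave.
Frank is a knight.

Verification:
- Maya (knave) says "Bob is a knave" - this is FALSE (a lie) because Bob is a knight.
- Bob (knight) says "Maya and I are different types" - this is TRUE because Bob is a knight and Maya is a knave.
- Olivia (knave) says "Frank is a knave" - this is FALSE (a lie) because Frank is a knight.
- Frank (knight) says "At least one of us is a knight" - this is TRUE because Bob and Frank are knights.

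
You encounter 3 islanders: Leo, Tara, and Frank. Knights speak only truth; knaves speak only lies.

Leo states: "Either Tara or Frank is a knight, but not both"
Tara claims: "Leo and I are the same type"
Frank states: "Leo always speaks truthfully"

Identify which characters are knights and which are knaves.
Leo is a knight.
Tara is a knave.
Frank is a knight.

Verification:
- Leo (knight) says "Either Tara or Frank is a knight, but not both" - this is TRUE because Tara is a knave and Frank is a knight.
- Tara (knave) says "Leo and I are the same type" - this is FALSE (a lie) because Tara is a knave and Leo is a knight.
- Frank (knight) says "Leo always speaks truthfully" - this is TRUE because Leo is a knight.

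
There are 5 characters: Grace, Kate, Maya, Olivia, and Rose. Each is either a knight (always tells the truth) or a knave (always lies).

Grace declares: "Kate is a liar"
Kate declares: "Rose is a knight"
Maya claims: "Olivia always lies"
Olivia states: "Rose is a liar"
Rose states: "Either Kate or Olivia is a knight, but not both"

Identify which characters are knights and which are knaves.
Grace is a knave.
Kate is a knight.
Maya is a knight.
Olivia is a knave.
Rose is a knight.

Verification:
- Grace (knave) says "Kate is a liar" - this is FALSE (a lie) because Kate is a knight.
- Kate (knight) says "Rose is a knight" - this is TRUE because Rose is a knight.
- Maya (knight) says "Olivia always lies" - this is TRUE because Olivia is a knave.
- Olivia (knave) says "Rose is a liar" - this is FALSE (a lie) because Rose is a knight.
- Rose (knight) says "Either Kate or Olivia is a knight, but not both" - this is TRUE because Kate is a knight and Olivia is a knave.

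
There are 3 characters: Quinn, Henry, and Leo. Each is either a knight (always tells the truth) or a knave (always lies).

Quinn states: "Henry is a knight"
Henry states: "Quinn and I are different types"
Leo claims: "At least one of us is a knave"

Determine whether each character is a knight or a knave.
Quinn is a knave.
Henry is a knave.
Leo is a knight.

Verification:
- Quinn (knave) says "Henry is a knight" - this is FALSE (a lie) because Henry is a knave.
- Henry (knave) says "Quinn and I are different types" - this is FALSE (a lie) because Henry is a knave and Quinn is a knave.
- Leo (knight) says "At least one of us is a knave" - this is TRUE because Quinn and Henry are knaves.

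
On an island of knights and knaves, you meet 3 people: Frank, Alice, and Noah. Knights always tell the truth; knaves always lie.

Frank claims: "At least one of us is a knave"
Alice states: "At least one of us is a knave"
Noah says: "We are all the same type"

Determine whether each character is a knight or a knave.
Frank is a knight.
Alice is a knight.
Noah is a knave.

Verification:
- Frank (knight) says "At least one of us is a knave" - this is TRUE because Noah is a knave.
- Alice (knight) says "At least one of us is a knave" - this is TRUE because Noah is a knave.
- Noah (knave) says "We are all the same type" - this is FALSE (a lie) because Frank and Alice are knights and Noah is a knave.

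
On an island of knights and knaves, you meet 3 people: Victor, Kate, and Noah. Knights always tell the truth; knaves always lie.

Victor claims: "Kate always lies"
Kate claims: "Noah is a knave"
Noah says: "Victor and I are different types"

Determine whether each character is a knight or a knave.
Victor is a knave.
Kate is a knight.
Noah is a knave.

Verification:
- Victor (knave) says "Kate always lies" - this is FALSE (a lie) because Kate is a knight.
- Kate (knight) says "Noah is a knave" - this is TRUE because Noah is a knave.
- Noah (knave) says "Victor and I are different types" - this is FALSE (a lie) because Noah is a knave and Victor is a knave.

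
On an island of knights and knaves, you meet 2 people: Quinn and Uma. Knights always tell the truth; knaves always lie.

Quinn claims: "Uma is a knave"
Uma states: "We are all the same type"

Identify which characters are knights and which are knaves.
Quinn is a knight.
Uma is a knave.

Verification:
- Quinn (knight) says "Uma is a knave" - this is TRUE because Uma is a knave.
- Uma (knave) says "We are all the same type" - this is FALSE (a lie) because Quinn is a knight and Uma is a knave.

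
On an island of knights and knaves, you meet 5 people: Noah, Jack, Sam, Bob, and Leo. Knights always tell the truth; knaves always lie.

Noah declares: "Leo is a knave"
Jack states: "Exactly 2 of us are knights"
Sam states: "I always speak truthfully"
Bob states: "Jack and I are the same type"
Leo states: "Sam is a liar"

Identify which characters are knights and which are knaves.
Noah is a knave.
Jack is a knight.
Sam is a knave.
Bob is a knave.
Leo is a knight.

Verification:
- Noah (knave) says "Leo is a knave" - this is FALSE (a lie) because Leo is a knight.
- Jack (knight) says "Exactly 2 of us are knights" - this is TRUE because there are 2 knights.
- Sam (knave) says "I always speak truthfully" - this is FALSE (a lie) because Sam is a knave.
- Bob (knave) says "Jack and I are the same type" - this is FALSE (a lie) because Bob is a knave and Jack is a knight.
- Leo (knight) says "Sam is a liar" - this is TRUE because Sam is a knave.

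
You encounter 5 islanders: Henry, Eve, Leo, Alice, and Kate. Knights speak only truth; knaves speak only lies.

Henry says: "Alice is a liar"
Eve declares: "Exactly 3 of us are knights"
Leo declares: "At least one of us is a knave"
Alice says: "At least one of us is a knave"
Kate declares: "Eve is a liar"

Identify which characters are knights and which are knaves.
Henry is a knave.
Eve is a knight.
Leo is a knight.
Alice is a knight.
Kate is a knave.

Verification:
- Henry (knave) says "Alice is a liar" - this is FALSE (a lie) because Alice is a knight.
- Eve (knight) says "Exactly 3 of us are knights" - this is TRUE because there are 3 knights.
- Leo (knight) says "At least one of us is a knave" - this is TRUE because Henry and Kate are knaves.
- Alice (knight) says "At least one of us is a knave" - this is TRUE because Henry and Kate are knaves.
- Kate (knave) says "Eve is a liar" - this is FALSE (a lie) because Eve is a knight.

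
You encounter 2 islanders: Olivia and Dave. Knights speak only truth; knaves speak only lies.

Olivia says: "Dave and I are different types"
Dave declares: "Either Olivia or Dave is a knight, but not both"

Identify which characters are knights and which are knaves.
Olivia is a knave.
Dave is a knave.

Verification:
- Olivia (knave) says "Dave and I are different types" - this is FALSE (a lie) because Olivia is a knave and Dave is a knave.
- Dave (knave) says "Either Olivia or Dave is a knight, but not both" - this is FALSE (a lie) because Olivia is a knave and Dave is a knave.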